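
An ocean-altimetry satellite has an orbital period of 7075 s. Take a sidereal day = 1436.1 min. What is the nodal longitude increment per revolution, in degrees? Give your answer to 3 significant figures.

During one orbit Earth rotates (7075.0 / 86166) × 360° = 29.56°.

29.6°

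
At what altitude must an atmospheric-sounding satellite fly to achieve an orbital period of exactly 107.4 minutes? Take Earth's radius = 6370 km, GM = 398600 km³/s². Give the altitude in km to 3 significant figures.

T = 107.4 min = 6444.0 s.
From T = 2π√(a³/μ): a = (μ T²/4π²)^(1/3) = (398600 × 6444.0² / 4π²)^(1/3) = 7485 km.
Altitude h = a − R = 7485 − 6370 = 1115 km.

1110 km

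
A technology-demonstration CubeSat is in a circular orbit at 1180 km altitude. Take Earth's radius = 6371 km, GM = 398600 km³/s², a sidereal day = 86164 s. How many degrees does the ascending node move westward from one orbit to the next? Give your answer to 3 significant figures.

Semi-major axis a = 6371 + 1180 = 7551 km. Period T = 2π√(a³/μ) = 2π√(7551³/398600) = 6530.1 s = 108.83 min.
During one orbit Earth rotates (6530.1 / 86164) × 360° = 27.28°.

27.3°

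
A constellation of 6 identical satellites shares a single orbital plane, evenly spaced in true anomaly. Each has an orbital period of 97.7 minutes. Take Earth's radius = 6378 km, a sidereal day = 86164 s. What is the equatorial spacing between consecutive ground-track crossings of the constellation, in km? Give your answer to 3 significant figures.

454 km

T = 97.7 min = 5862.0 s.
Single-satellite node shift = (5862.0/86164) × 360° = 24.49°.
With 6 satellites evenly phased, successive equator crossings are 24.49/6 = 4.082° apart.
That is 4.082 × 111.3 = 454 km at the equator.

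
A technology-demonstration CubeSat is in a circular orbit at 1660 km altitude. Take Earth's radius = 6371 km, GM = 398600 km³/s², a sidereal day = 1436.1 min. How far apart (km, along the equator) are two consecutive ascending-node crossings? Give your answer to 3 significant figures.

Semi-major axis a = 6371 + 1660 = 8031 km. Period T = 2π√(a³/μ) = 2π√(8031³/398600) = 7162.5 s = 119.38 min.
During one orbit Earth rotates (7162.5 / 86166) × 360° = 29.92°.
At the equator that is 29.92° × (2π·6371/360) km/° = 29.92 × 111.2 = 3327 km.

3330 km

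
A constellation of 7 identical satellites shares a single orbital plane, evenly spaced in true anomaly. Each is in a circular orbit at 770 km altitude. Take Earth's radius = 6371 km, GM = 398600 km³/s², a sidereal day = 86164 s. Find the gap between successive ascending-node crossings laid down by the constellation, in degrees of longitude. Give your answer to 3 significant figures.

Semi-major axis a = 6371 + 770 = 7141 km. Period T = 2π√(a³/μ) = 2π√(7141³/398600) = 6005.5 s = 100.09 min.
Single-satellite node shift = (6005.5/86164) × 360° = 25.09°.
With 7 satellites evenly phased, successive equator crossings are 25.09/7 = 3.584° apart.

3.58°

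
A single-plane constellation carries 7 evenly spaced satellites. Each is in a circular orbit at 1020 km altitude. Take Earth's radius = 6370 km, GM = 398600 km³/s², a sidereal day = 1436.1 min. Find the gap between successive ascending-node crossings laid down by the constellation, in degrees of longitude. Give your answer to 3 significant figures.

3.77°

Semi-major axis a = 6370 + 1020 = 7390 km. Period T = 2π√(a³/μ) = 2π√(7390³/398600) = 6322.3 s = 105.37 min.
Single-satellite node shift = (6322.3/86166) × 360° = 26.41°.
With 7 satellites evenly phased, successive equator crossings are 26.41/7 = 3.774° apart.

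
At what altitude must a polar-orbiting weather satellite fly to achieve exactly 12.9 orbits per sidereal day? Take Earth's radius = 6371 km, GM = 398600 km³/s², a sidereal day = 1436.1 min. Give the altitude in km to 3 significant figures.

1290 km

Required period T = 86166 / 12.9 = 6679.5 s.
From T = 2π√(a³/μ): a = (μ T²/4π²)^(1/3) = (398600 × 6679.5² / 4π²)^(1/3) = 7666 km.
Altitude h = a − R = 7666 − 6371 = 1295 km.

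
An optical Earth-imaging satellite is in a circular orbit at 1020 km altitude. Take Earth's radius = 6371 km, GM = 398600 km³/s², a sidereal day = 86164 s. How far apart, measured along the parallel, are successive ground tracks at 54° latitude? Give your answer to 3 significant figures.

Semi-major axis a = 6371 + 1020 = 7391 km. Period T = 2π√(a³/μ) = 2π√(7391³/398600) = 6323.6 s = 105.39 min.
Node shift per orbit = (6323.6/86164) × 360° = 26.42°.
Equatorial spacing = 26.42 × 111.2 km/° = 2938 km.
At 54° latitude, spacing = 2938 × cos(54°) = 1727 km.

1730 km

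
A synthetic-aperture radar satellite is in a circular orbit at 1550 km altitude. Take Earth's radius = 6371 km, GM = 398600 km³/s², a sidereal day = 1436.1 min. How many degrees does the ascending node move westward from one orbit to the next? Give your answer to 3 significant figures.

29.3°

Semi-major axis a = 6371 + 1550 = 7921 km. Period T = 2π√(a³/μ) = 2π√(7921³/398600) = 7015.9 s = 116.93 min.
During one orbit Earth rotates (7015.9 / 86166) × 360° = 29.31°.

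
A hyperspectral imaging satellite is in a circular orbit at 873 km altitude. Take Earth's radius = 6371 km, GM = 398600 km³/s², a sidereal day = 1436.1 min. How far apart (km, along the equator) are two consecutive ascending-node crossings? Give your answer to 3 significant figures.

Semi-major axis a = 6371 + 873 = 7244 km. Period T = 2π√(a³/μ) = 2π√(7244³/398600) = 6135.9 s = 102.27 min.
During one orbit Earth rotates (6135.9 / 86166) × 360° = 25.64°.
At the equator that is 25.64° × (2π·6371/360) km/° = 25.64 × 111.2 = 2851 km.

2850 km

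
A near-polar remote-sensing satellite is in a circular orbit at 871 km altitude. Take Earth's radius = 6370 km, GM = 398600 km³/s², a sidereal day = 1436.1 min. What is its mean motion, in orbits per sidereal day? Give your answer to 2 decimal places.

Semi-major axis a = 6370 + 871 = 7241 km. Period T = 2π√(a³/μ) = 2π√(7241³/398600) = 6132.1 s = 102.20 min.
Orbits per sidereal day = 86166 / 6132.1 = 14.052.

14.05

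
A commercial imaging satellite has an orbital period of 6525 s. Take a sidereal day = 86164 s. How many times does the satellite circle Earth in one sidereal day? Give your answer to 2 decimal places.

13.21

Orbits per sidereal day = 86164 / 6525.0 = 13.205.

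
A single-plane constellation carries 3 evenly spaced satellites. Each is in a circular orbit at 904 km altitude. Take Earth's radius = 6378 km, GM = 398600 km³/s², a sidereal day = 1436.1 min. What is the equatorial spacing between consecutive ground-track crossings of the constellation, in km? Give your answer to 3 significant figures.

959 km

Semi-major axis a = 6378 + 904 = 7282 km. Period T = 2π√(a³/μ) = 2π√(7282³/398600) = 6184.3 s = 103.07 min.
Single-satellite node shift = (6184.3/86166) × 360° = 25.84°.
With 3 satellites evenly phased, successive equator crossings are 25.84/3 = 8.613° apart.
That is 8.613 × 111.3 = 959 km at the equator.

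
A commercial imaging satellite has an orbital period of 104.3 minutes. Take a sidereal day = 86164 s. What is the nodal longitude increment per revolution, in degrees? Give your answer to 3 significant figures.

26.1°

T = 104.3 min = 6258.0 s.
During one orbit Earth rotates (6258.0 / 86164) × 360° = 26.15°.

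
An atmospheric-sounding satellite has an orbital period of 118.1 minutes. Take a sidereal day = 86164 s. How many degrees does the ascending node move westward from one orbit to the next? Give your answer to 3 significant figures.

29.6°

T = 118.1 min = 7086.0 s.
During one orbit Earth rotates (7086.0 / 86164) × 360° = 29.61°.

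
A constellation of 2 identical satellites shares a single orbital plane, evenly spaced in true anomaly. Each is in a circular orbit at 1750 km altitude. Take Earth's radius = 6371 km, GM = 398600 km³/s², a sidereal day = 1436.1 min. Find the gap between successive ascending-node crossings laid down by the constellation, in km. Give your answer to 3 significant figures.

1690 km

Semi-major axis a = 6371 + 1750 = 8121 km. Period T = 2π√(a³/μ) = 2π√(8121³/398600) = 7283.3 s = 121.39 min.
Single-satellite node shift = (7283.3/86166) × 360° = 30.43°.
With 2 satellites evenly phased, successive equator crossings are 30.43/2 = 15.215° apart.
That is 15.215 × 111.2 = 1692 km at the equator.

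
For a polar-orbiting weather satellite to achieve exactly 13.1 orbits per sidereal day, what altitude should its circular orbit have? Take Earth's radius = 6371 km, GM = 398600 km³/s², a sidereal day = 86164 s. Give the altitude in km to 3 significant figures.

1220 km

Required period T = 86164 / 13.1 = 6577.4 s.
From T = 2π√(a³/μ): a = (μ T²/4π²)^(1/3) = (398600 × 6577.4² / 4π²)^(1/3) = 7587 km.
Altitude h = a − R = 7587 − 6371 = 1216 km.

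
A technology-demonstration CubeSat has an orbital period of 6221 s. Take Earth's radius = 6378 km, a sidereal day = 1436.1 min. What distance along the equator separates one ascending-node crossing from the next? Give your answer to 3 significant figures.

2890 km

During one orbit Earth rotates (6221.0 / 86166) × 360° = 25.99°.
At the equator that is 25.99° × (2π·6378/360) km/° = 25.99 × 111.3 = 2893 km.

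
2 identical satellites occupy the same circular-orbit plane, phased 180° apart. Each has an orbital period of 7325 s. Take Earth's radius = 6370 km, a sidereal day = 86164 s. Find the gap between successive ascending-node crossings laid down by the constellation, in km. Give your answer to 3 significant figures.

1700 km

Single-satellite node shift = (7325.0/86164) × 360° = 30.60°.
With 2 satellites evenly phased, successive equator crossings are 30.60/2 = 15.302° apart.
That is 15.302 × 111.2 = 1701 km at the equator.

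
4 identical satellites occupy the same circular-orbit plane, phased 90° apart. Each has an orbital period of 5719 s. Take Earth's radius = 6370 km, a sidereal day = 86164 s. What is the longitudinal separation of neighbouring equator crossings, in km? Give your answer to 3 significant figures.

Single-satellite node shift = (5719.0/86164) × 360° = 23.89°.
With 4 satellites evenly phased, successive equator crossings are 23.89/4 = 5.974° apart.
That is 5.974 × 111.2 = 664 km at the equator.

664 km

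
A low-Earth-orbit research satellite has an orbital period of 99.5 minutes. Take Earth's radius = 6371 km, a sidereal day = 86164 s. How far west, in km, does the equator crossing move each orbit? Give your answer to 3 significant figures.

T = 99.5 min = 5970.0 s.
During one orbit Earth rotates (5970.0 / 86164) × 360° = 24.94°.
At the equator that is 24.94° × (2π·6371/360) km/° = 24.94 × 111.2 = 2774 km.

2770 km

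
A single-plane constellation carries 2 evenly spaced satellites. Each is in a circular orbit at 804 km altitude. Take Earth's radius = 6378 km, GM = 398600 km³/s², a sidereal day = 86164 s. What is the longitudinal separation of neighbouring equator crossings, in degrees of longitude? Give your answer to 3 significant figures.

Semi-major axis a = 6378 + 804 = 7182 km. Period T = 2π√(a³/μ) = 2π√(7182³/398600) = 6057.3 s = 100.96 min.
Single-satellite node shift = (6057.3/86164) × 360° = 25.31°.
With 2 satellites evenly phased, successive equator crossings are 25.31/2 = 12.654° apart.

12.7°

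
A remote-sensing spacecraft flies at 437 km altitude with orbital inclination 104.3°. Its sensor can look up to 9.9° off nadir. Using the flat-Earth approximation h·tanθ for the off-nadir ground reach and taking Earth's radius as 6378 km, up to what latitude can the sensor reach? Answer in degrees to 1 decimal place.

Retrograde orbit: the ground track reaches ±(180° − i) = ±(180 − 104.3) = ±75.7°.
Sensor half-swath on the ground ≈ 437·tan(9.9°) = 76 km = 0.69° of latitude.
Maximum observable latitude ≈ 75.7 + 0.69 = 76.4°.

76.4°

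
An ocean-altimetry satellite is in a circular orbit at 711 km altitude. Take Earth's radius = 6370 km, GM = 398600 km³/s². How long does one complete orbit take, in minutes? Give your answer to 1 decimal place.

98.8 min

Semi-major axis a = 6370 + 711 = 7081 km. Period T = 2π√(a³/μ) = 2π√(7081³/398600) = 5930.0 s = 98.83 min.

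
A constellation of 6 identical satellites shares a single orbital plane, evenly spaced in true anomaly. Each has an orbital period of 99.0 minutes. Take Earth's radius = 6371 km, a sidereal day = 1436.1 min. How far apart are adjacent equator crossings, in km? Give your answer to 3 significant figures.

460 km

T = 99.0 min = 5940.0 s.
Single-satellite node shift = (5940.0/86166) × 360° = 24.82°.
With 6 satellites evenly phased, successive equator crossings are 24.82/6 = 4.136° apart.
That is 4.136 × 111.2 = 460 km at the equator.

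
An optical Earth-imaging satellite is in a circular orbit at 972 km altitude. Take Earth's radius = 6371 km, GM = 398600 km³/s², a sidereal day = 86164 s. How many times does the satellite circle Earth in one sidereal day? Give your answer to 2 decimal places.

13.76

Semi-major axis a = 6371 + 972 = 7343 km. Period T = 2π√(a³/μ) = 2π√(7343³/398600) = 6262.1 s = 104.37 min.
Orbits per sidereal day = 86164 / 6262.1 = 13.760.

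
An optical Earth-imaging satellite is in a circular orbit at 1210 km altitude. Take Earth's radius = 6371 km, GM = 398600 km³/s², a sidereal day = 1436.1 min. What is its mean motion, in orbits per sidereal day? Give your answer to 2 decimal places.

13.12

Semi-major axis a = 6371 + 1210 = 7581 km. Period T = 2π√(a³/μ) = 2π√(7581³/398600) = 6569.0 s = 109.48 min.
Orbits per sidereal day = 86166 / 6569.0 = 13.117.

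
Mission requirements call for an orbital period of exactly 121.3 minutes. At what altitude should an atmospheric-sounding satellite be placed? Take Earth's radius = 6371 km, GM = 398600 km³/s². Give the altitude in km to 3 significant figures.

T = 121.3 min = 7278.0 s.
From T = 2π√(a³/μ): a = (μ T²/4π²)^(1/3) = (398600 × 7278.0² / 4π²)^(1/3) = 8117 km.
Altitude h = a − R = 8117 − 6371 = 1746 km.

1750 km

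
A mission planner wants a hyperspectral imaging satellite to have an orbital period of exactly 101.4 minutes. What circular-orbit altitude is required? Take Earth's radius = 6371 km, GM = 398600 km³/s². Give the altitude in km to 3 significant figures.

832 km

T = 101.4 min = 6084.0 s.
From T = 2π√(a³/μ): a = (μ T²/4π²)^(1/3) = (398600 × 6084.0² / 4π²)^(1/3) = 7203 km.
Altitude h = a − R = 7203 − 6371 = 832 km.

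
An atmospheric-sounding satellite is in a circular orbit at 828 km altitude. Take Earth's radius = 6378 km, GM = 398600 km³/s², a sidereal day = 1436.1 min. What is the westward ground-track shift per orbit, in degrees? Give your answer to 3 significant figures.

25.4°

Semi-major axis a = 6378 + 828 = 7206 km. Period T = 2π√(a³/μ) = 2π√(7206³/398600) = 6087.7 s = 101.46 min.
During one orbit Earth rotates (6087.7 / 86166) × 360° = 25.43°.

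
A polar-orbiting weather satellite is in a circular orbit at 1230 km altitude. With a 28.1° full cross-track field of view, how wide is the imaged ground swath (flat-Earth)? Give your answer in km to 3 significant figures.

616 km

Half-angle = 28.1°/2 = 14.05°.
Swath width ≈ 2h·tan(θ/2) = 2 × 1230 × tan(14.05°) = 615.6 km.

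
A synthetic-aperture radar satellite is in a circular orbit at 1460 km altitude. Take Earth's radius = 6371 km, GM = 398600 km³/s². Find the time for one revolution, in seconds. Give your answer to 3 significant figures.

Semi-major axis a = 6371 + 1460 = 7831 km. Period T = 2π√(a³/μ) = 2π√(7831³/398600) = 6896.6 s = 114.94 min.

6900 seconds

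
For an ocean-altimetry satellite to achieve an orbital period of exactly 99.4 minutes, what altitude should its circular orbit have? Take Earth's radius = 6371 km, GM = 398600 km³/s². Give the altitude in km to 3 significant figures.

T = 99.4 min = 5964.0 s.
From T = 2π√(a³/μ): a = (μ T²/4π²)^(1/3) = (398600 × 5964.0² / 4π²)^(1/3) = 7108 km.
Altitude h = a − R = 7108 − 6371 = 737 km.

737 km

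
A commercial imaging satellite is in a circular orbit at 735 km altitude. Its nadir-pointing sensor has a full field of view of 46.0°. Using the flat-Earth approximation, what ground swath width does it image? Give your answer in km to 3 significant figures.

624 km

Half-angle = 46.0°/2 = 23°.
Swath width ≈ 2h·tan(θ/2) = 2 × 735 × tan(23°) = 624.0 km.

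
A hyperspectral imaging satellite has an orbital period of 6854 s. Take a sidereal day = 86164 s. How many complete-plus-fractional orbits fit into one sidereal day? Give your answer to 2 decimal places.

12.57

Orbits per sidereal day = 86164 / 6854.0 = 12.571.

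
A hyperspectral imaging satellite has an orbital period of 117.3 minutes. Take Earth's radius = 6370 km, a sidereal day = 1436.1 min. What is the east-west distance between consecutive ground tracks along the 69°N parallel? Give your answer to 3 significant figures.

1170 km

T = 117.3 min = 7038.0 s.
Node shift per orbit = (7038.0/86166) × 360° = 29.40°.
Equatorial spacing = 29.40 × 111.2 km/° = 3269 km.
At 69° latitude, spacing = 3269 × cos(69°) = 1172 km.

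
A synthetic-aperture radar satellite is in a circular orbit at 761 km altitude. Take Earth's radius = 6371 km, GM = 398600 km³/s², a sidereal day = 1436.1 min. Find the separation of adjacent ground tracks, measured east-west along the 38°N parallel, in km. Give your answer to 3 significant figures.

Semi-major axis a = 6371 + 761 = 7132 km. Period T = 2π√(a³/μ) = 2π√(7132³/398600) = 5994.2 s = 99.90 min.
Node shift per orbit = (5994.2/86166) × 360° = 25.04°.
Equatorial spacing = 25.04 × 111.2 km/° = 2785 km.
At 38° latitude, spacing = 2785 × cos(38°) = 2194 km.

2190 km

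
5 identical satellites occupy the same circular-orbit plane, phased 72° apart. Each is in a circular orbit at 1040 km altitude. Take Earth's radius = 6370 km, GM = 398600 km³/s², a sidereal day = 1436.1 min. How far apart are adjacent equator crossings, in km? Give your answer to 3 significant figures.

590 km

Semi-major axis a = 6370 + 1040 = 7410 km. Period T = 2π√(a³/μ) = 2π√(7410³/398600) = 6348.0 s = 105.80 min.
Single-satellite node shift = (6348.0/86166) × 360° = 26.52°.
With 5 satellites evenly phased, successive equator crossings are 26.52/5 = 5.304° apart.
That is 5.304 × 111.2 = 590 km at the equator.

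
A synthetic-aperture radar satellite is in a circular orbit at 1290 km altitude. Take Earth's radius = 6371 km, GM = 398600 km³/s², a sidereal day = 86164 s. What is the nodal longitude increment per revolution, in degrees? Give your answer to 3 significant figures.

Semi-major axis a = 6371 + 1290 = 7661 km. Period T = 2π√(a³/μ) = 2π√(7661³/398600) = 6673.3 s = 111.22 min.
During one orbit Earth rotates (6673.3 / 86164) × 360° = 27.88°.

27.9°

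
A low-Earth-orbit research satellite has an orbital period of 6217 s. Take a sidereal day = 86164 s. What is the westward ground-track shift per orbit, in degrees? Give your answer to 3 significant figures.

26.0°

During one orbit Earth rotates (6217.0 / 86164) × 360° = 25.98°.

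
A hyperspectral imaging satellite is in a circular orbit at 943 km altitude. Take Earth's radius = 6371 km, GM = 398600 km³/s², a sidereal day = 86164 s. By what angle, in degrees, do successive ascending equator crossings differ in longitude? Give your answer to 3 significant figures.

26.0°

Semi-major axis a = 6371 + 943 = 7314 km. Period T = 2π√(a³/μ) = 2π√(7314³/398600) = 6225.1 s = 103.75 min.
During one orbit Earth rotates (6225.1 / 86164) × 360° = 26.01°.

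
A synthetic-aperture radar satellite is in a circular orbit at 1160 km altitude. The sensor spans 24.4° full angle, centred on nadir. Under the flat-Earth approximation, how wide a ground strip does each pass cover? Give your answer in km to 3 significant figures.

502 km

Half-angle = 24.4°/2 = 12.2°.
Swath width ≈ 2h·tan(θ/2) = 2 × 1160 × tan(12.2°) = 501.6 km.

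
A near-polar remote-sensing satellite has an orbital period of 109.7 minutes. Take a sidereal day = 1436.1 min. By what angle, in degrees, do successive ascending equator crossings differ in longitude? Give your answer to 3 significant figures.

27.5°

T = 109.7 min = 6582.0 s.
During one orbit Earth rotates (6582.0 / 86166) × 360° = 27.50°.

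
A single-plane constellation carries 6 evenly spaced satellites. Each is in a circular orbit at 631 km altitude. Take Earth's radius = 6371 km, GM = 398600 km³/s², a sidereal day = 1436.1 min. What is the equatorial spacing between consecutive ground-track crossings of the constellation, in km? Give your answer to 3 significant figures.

Semi-major axis a = 6371 + 631 = 7002 km. Period T = 2π√(a³/μ) = 2π√(7002³/398600) = 5831.0 s = 97.18 min.
Single-satellite node shift = (5831.0/86166) × 360° = 24.36°.
With 6 satellites evenly phased, successive equator crossings are 24.36/6 = 4.060° apart.
That is 4.060 × 111.2 = 451 km at the equator.

451 km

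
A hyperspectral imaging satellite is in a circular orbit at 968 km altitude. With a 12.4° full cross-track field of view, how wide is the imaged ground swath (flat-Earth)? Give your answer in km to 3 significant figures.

210 km

Half-angle = 12.4°/2 = 6.2°.
Swath width ≈ 2h·tan(θ/2) = 2 × 968 × tan(6.2°) = 210.3 km.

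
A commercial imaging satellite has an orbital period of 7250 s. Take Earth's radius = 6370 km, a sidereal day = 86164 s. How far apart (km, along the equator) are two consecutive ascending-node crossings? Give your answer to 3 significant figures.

During one orbit Earth rotates (7250.0 / 86164) × 360° = 30.29°.
At the equator that is 30.29° × (2π·6370/360) km/° = 30.29 × 111.2 = 3368 km.

3370 km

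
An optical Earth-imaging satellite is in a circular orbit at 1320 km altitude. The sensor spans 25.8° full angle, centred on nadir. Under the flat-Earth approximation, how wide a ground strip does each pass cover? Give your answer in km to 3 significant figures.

Half-angle = 25.8°/2 = 12.9°.
Swath width ≈ 2h·tan(θ/2) = 2 × 1320 × tan(12.9°) = 604.6 km.

605 km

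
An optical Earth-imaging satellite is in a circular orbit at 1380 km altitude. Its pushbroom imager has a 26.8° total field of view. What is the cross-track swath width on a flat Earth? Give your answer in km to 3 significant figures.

658 km

Half-angle = 26.8°/2 = 13.4°.
Swath width ≈ 2h·tan(θ/2) = 2 × 1380 × tan(13.4°) = 657.5 km.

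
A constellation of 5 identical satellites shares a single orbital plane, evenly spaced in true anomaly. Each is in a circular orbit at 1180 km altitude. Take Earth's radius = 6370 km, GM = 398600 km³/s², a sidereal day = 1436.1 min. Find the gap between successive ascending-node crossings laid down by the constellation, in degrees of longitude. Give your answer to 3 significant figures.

5.46°

Semi-major axis a = 6370 + 1180 = 7550 km. Period T = 2π√(a³/μ) = 2π√(7550³/398600) = 6528.8 s = 108.81 min.
Single-satellite node shift = (6528.8/86166) × 360° = 27.28°.
With 5 satellites evenly phased, successive equator crossings are 27.28/5 = 5.455° apart.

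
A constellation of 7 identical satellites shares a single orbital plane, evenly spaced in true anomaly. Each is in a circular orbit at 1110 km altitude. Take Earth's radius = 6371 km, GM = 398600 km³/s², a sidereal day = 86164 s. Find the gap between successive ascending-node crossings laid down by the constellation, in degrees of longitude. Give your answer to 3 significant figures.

Semi-major axis a = 6371 + 1110 = 7481 km. Period T = 2π√(a³/μ) = 2π√(7481³/398600) = 6439.5 s = 107.32 min.
Single-satellite node shift = (6439.5/86164) × 360° = 26.90°.
With 7 satellites evenly phased, successive equator crossings are 26.90/7 = 3.844° apart.

3.84°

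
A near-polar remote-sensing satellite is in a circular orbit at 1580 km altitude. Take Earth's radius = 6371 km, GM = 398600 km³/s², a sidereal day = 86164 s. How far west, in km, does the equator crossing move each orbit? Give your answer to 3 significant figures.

Semi-major axis a = 6371 + 1580 = 7951 km. Period T = 2π√(a³/μ) = 2π√(7951³/398600) = 7055.8 s = 117.60 min.
During one orbit Earth rotates (7055.8 / 86164) × 360° = 29.48°.
At the equator that is 29.48° × (2π·6371/360) km/° = 29.48 × 111.2 = 3278 km.

3280 km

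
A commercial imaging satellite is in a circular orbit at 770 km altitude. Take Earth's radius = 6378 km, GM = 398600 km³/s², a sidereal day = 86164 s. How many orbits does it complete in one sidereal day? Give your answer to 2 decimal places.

14.33

Semi-major axis a = 6378 + 770 = 7148 km. Period T = 2π√(a³/μ) = 2π√(7148³/398600) = 6014.3 s = 100.24 min.
Orbits per sidereal day = 86164 / 6014.3 = 14.326.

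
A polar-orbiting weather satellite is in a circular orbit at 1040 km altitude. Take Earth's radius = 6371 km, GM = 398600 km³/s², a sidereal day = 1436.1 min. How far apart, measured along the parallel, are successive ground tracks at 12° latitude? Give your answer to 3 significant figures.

Semi-major axis a = 6371 + 1040 = 7411 km. Period T = 2π√(a³/μ) = 2π√(7411³/398600) = 6349.3 s = 105.82 min.
Node shift per orbit = (6349.3/86166) × 360° = 26.53°.
Equatorial spacing = 26.53 × 111.2 km/° = 2950 km.
At 12° latitude, spacing = 2950 × cos(12°) = 2885 km.

2890 km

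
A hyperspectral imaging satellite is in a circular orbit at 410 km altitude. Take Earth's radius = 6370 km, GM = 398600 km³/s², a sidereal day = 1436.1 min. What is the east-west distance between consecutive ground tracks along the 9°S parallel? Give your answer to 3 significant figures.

Semi-major axis a = 6370 + 410 = 6780 km. Period T = 2π√(a³/μ) = 2π√(6780³/398600) = 5555.9 s = 92.60 min.
Node shift per orbit = (5555.9/86166) × 360° = 23.21°.
Equatorial spacing = 23.21 × 111.2 km/° = 2581 km.
At 9° latitude, spacing = 2581 × cos(9°) = 2549 km.

2550 km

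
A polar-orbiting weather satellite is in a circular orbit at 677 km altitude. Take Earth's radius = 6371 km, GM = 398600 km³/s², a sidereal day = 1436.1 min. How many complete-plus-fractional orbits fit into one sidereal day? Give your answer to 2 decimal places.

Semi-major axis a = 6371 + 677 = 7048 km. Period T = 2π√(a³/μ) = 2π√(7048³/398600) = 5888.6 s = 98.14 min.
Orbits per sidereal day = 86166 / 5888.6 = 14.633.

14.63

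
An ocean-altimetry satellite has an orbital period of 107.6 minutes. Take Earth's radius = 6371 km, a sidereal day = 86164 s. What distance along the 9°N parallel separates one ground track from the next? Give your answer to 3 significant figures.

2960 km

T = 107.6 min = 6456.0 s.
Node shift per orbit = (6456.0/86164) × 360° = 26.97°.
Equatorial spacing = 26.97 × 111.2 km/° = 2999 km.
At 9° latitude, spacing = 2999 × cos(9°) = 2962 km.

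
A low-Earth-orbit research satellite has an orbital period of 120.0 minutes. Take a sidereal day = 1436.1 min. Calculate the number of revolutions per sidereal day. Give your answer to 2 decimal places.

T = 120.0 min = 7200.0 s.
Orbits per sidereal day = 86166 / 7200.0 = 11.967.

11.97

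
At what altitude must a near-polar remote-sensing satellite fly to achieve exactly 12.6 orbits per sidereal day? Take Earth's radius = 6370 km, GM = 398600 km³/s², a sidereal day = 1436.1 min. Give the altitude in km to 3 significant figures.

1420 km

Required period T = 86166 / 12.6 = 6838.6 s.
From T = 2π√(a³/μ): a = (μ T²/4π²)^(1/3) = (398600 × 6838.6² / 4π²)^(1/3) = 7787 km.
Altitude h = a − R = 7787 − 6370 = 1417 km.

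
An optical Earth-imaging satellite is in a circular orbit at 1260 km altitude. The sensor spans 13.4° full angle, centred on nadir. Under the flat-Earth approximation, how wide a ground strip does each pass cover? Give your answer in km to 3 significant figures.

Half-angle = 13.4°/2 = 6.7°.
Swath width ≈ 2h·tan(θ/2) = 2 × 1260 × tan(6.7°) = 296.0 km.

296 km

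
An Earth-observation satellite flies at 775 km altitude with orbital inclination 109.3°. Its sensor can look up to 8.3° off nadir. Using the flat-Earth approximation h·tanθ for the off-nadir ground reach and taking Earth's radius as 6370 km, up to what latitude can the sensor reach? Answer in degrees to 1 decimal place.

71.7°

Retrograde orbit: the ground track reaches ±(180° − i) = ±(180 − 109.3) = ±70.7°.
Sensor half-swath on the ground ≈ 775·tan(8.3°) = 113 km = 1.02° of latitude.
Maximum observable latitude ≈ 70.7 + 1.02 = 71.7°.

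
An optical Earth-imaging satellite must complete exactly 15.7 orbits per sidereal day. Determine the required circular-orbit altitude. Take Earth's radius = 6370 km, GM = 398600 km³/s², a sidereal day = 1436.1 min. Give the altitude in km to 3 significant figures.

Required period T = 86166 / 15.7 = 5488.3 s.
From T = 2π√(a³/μ): a = (μ T²/4π²)^(1/3) = (398600 × 5488.3² / 4π²)^(1/3) = 6725 km.
Altitude h = a − R = 6725 − 6370 = 355 km.

355 km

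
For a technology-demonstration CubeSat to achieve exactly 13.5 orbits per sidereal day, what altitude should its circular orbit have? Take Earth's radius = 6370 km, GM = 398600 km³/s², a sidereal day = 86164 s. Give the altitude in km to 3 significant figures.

1070 km

Required period T = 86164 / 13.5 = 6382.5 s.
From T = 2π√(a³/μ): a = (μ T²/4π²)^(1/3) = (398600 × 6382.5² / 4π²)^(1/3) = 7437 km.
Altitude h = a − R = 7437 − 6370 = 1067 km.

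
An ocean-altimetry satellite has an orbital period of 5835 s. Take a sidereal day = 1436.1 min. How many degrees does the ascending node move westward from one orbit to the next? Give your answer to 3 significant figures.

24.4°

During one orbit Earth rotates (5835.0 / 86166) × 360° = 24.38°.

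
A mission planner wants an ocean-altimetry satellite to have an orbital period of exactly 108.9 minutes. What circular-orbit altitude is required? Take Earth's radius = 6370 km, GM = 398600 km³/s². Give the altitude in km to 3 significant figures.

1180 km

T = 108.9 min = 6534.0 s.
From T = 2π√(a³/μ): a = (μ T²/4π²)^(1/3) = (398600 × 6534.0² / 4π²)^(1/3) = 7554 km.
Altitude h = a − R = 7554 − 6370 = 1184 km.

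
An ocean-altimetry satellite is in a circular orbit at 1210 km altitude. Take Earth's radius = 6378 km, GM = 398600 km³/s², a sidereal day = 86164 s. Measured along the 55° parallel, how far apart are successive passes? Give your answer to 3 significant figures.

1750 km

Semi-major axis a = 6378 + 1210 = 7588 km. Period T = 2π√(a³/μ) = 2π√(7588³/398600) = 6578.1 s = 109.64 min.
Node shift per orbit = (6578.1/86164) × 360° = 27.48°.
Equatorial spacing = 27.48 × 111.3 km/° = 3059 km.
At 55° latitude, spacing = 3059 × cos(55°) = 1755 km.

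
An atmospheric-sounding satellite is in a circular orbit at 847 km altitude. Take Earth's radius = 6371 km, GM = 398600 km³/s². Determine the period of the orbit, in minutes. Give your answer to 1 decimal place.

Semi-major axis a = 6371 + 847 = 7218 km. Period T = 2π√(a³/μ) = 2π√(7218³/398600) = 6102.9 s = 101.72 min.

101.7 min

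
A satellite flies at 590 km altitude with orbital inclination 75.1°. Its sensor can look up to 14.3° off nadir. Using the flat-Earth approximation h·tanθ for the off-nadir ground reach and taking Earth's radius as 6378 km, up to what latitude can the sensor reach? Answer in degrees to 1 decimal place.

76.5°

For a prograde orbit the ground track reaches latitude ±i = ±75.1°.
Sensor half-swath on the ground ≈ 590·tan(14.3°) = 150 km = 1.35° of latitude.
Maximum observable latitude ≈ 75.1 + 1.35 = 76.5°.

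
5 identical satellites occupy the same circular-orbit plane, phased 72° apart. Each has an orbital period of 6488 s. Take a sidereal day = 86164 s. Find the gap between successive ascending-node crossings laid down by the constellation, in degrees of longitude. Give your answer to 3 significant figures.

5.42°

Single-satellite node shift = (6488.0/86164) × 360° = 27.11°.
With 5 satellites evenly phased, successive equator crossings are 27.11/5 = 5.421° apart.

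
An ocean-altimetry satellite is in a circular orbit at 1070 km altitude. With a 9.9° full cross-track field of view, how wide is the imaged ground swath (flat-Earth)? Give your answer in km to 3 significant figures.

Half-angle = 9.9°/2 = 4.95°.
Swath width ≈ 2h·tan(θ/2) = 2 × 1070 × tan(4.95°) = 185.3 km.

185 km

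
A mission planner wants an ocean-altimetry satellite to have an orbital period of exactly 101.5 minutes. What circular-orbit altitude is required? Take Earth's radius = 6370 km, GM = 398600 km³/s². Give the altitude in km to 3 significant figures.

T = 101.5 min = 6090.0 s.
From T = 2π√(a³/μ): a = (μ T²/4π²)^(1/3) = (398600 × 6090.0² / 4π²)^(1/3) = 7208 km.
Altitude h = a − R = 7208 − 6370 = 838 km.

838 km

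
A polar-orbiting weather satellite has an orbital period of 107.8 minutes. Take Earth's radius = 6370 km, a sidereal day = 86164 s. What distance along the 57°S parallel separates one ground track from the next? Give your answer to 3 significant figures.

T = 107.8 min = 6468.0 s.
Node shift per orbit = (6468.0/86164) × 360° = 27.02°.
Equatorial spacing = 27.02 × 111.2 km/° = 3004 km.
At 57° latitude, spacing = 3004 × cos(57°) = 1636 km.

1640 km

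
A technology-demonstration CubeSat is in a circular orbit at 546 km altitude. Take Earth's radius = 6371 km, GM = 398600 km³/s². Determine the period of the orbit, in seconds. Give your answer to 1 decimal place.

Semi-major axis a = 6371 + 546 = 6917 km. Period T = 2π√(a³/μ) = 2π√(6917³/398600) = 5725.2 s = 95.42 min.

5725.2 seconds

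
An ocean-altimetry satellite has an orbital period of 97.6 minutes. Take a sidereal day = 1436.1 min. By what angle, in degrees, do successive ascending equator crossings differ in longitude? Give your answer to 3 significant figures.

T = 97.6 min = 5856.0 s.
During one orbit Earth rotates (5856.0 / 86166) × 360° = 24.47°.

24.5°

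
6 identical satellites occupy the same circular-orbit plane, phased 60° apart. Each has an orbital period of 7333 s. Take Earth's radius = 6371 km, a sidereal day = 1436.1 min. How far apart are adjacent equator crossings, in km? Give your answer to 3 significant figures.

568 km

Single-satellite node shift = (7333.0/86166) × 360° = 30.64°.
With 6 satellites evenly phased, successive equator crossings are 30.64/6 = 5.106° apart.
That is 5.106 × 111.2 = 568 km at the equator.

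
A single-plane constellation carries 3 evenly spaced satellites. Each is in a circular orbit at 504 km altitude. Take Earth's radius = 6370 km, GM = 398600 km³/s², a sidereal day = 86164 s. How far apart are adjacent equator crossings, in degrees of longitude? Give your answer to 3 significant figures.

Semi-major axis a = 6370 + 504 = 6874 km. Period T = 2π√(a³/μ) = 2π√(6874³/398600) = 5671.9 s = 94.53 min.
Single-satellite node shift = (5671.9/86164) × 360° = 23.70°.
With 3 satellites evenly phased, successive equator crossings are 23.70/3 = 7.899° apart.

7.90°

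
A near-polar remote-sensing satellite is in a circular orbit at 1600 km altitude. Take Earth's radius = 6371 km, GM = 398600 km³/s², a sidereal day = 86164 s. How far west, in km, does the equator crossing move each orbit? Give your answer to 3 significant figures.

Semi-major axis a = 6371 + 1600 = 7971 km. Period T = 2π√(a³/μ) = 2π√(7971³/398600) = 7082.4 s = 118.04 min.
During one orbit Earth rotates (7082.4 / 86164) × 360° = 29.59°.
At the equator that is 29.59° × (2π·6371/360) km/° = 29.59 × 111.2 = 3290 km.

3290 km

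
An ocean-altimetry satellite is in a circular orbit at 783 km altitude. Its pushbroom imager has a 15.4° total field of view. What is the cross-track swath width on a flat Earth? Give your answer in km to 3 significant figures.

212 km

Half-angle = 15.4°/2 = 7.7°.
Swath width ≈ 2h·tan(θ/2) = 2 × 783 × tan(7.7°) = 211.7 km.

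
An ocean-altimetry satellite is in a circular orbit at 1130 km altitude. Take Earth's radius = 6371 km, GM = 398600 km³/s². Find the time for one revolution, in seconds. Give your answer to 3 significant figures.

Semi-major axis a = 6371 + 1130 = 7501 km. Period T = 2π√(a³/μ) = 2π√(7501³/398600) = 6465.3 s = 107.76 min.

6470 seconds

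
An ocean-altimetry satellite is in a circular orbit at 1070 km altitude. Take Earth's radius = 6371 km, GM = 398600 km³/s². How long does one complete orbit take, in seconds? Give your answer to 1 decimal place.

Semi-major axis a = 6371 + 1070 = 7441 km. Period T = 2π√(a³/μ) = 2π√(7441³/398600) = 6387.9 s = 106.47 min.

6387.9 seconds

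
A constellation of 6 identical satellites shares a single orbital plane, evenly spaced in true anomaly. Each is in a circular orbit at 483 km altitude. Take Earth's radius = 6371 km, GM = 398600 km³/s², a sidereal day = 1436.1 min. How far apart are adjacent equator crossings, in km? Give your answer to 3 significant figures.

437 km

Semi-major axis a = 6371 + 483 = 6854 km. Period T = 2π√(a³/μ) = 2π√(6854³/398600) = 5647.1 s = 94.12 min.
Single-satellite node shift = (5647.1/86166) × 360° = 23.59°.
With 6 satellites evenly phased, successive equator crossings are 23.59/6 = 3.932° apart.
That is 3.932 × 111.2 = 437 km at the equator.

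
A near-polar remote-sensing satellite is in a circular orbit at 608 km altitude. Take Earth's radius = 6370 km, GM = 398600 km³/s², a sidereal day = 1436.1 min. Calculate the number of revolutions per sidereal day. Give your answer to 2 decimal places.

14.85

Semi-major axis a = 6370 + 608 = 6978 km. Period T = 2π√(a³/μ) = 2π√(6978³/398600) = 5801.1 s = 96.68 min.
Orbits per sidereal day = 86166 / 5801.1 = 14.853.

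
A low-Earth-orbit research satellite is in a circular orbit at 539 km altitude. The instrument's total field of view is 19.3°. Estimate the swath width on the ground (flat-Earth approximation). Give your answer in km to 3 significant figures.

Half-angle = 19.3°/2 = 9.65°.
Swath width ≈ 2h·tan(θ/2) = 2 × 539 × tan(9.65°) = 183.3 km.

183 km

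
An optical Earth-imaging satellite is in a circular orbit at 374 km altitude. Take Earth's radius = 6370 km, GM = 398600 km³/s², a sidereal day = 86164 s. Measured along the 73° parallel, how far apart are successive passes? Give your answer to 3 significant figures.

Semi-major axis a = 6370 + 374 = 6744 km. Period T = 2π√(a³/μ) = 2π√(6744³/398600) = 5511.7 s = 91.86 min.
Node shift per orbit = (5511.7/86164) × 360° = 23.03°.
Equatorial spacing = 23.03 × 111.2 km/° = 2560 km.
At 73° latitude, spacing = 2560 × cos(73°) = 749 km.

749 km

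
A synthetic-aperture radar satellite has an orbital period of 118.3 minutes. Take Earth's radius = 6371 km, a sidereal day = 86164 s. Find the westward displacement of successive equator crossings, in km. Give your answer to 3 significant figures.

T = 118.3 min = 7098.0 s.
During one orbit Earth rotates (7098.0 / 86164) × 360° = 29.66°.
At the equator that is 29.66° × (2π·6371/360) km/° = 29.66 × 111.2 = 3298 km.

3300 km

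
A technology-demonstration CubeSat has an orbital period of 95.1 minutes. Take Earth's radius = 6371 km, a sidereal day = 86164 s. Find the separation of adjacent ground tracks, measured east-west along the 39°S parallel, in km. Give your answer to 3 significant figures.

T = 95.1 min = 5706.0 s.
Node shift per orbit = (5706.0/86164) × 360° = 23.84°.
Equatorial spacing = 23.84 × 111.2 km/° = 2651 km.
At 39° latitude, spacing = 2651 × cos(39°) = 2060 km.

2060 km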